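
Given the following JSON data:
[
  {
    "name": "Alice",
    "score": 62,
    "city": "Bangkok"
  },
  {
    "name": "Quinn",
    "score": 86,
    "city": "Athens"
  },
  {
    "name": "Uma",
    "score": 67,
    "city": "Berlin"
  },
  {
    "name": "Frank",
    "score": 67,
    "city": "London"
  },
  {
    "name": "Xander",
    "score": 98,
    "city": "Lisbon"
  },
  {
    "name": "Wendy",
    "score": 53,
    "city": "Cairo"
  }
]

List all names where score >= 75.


Filtering records where score >= 75:
  Alice (score=62) -> no
  Quinn (score=86) -> YES
  Uma (score=67) -> no
  Frank (score=67) -> no
  Xander (score=98) -> YES
  Wendy (score=53) -> no


ANSWER: Quinn, Xander


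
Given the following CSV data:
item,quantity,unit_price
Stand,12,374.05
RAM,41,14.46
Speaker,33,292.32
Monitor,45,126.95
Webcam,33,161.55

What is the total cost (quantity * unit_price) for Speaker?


Row: Speaker
quantity = 33
unit_price = 292.32
total = 33 * 292.32 = 9646.56

ANSWER: 9646.56


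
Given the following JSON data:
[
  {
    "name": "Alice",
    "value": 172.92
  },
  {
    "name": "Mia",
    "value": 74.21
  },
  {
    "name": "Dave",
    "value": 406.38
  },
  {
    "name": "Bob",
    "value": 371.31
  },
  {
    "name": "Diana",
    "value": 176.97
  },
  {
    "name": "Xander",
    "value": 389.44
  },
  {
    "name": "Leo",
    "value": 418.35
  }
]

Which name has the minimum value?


Comparing values:
  Alice: 172.92
  Mia: 74.21
  Dave: 406.38
  Bob: 371.31
  Diana: 176.97
  Xander: 389.44
  Leo: 418.35
Minimum: Mia (74.21)

ANSWER: Mia


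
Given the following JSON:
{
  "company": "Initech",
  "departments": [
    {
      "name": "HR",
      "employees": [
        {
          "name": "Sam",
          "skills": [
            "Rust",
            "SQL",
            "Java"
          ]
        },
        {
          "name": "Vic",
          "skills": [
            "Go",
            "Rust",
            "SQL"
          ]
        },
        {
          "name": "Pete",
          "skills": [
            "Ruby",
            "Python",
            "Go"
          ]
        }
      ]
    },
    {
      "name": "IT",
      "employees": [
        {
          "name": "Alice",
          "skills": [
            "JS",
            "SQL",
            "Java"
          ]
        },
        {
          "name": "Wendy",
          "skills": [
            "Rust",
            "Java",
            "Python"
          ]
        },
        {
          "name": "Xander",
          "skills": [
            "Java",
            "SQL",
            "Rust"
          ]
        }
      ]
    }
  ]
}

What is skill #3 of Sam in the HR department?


Path: departments[0].employees[0].skills[2]
Value: Java

ANSWER: Java


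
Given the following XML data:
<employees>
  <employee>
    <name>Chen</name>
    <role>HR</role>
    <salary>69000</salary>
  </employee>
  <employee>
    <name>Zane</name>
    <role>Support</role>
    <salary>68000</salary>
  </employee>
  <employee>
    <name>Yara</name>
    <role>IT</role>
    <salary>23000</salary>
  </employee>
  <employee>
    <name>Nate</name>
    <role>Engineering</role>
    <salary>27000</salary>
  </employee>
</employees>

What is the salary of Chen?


Searching for <employee> with <name>Chen</name>
Found at position 1
<salary>69000</salary>

ANSWER: 69000


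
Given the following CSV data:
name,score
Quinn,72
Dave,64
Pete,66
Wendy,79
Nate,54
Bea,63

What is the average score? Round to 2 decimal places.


Scores: 72, 64, 66, 79, 54, 63
Sum = 398
Count = 6
Average = 398 / 6 = 66.33

ANSWER: 66.33


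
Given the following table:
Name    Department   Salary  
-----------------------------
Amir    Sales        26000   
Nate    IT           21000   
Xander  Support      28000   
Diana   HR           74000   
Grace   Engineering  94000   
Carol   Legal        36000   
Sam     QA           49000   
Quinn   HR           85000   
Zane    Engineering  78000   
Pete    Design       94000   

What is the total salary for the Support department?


Support department members:
  Xander: 28000
Total = 28000 = 28000

ANSWER: 28000


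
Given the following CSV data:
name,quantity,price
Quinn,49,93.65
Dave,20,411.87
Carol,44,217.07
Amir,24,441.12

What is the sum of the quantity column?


Values in 'quantity' column:
  Row 1: 49
  Row 2: 20
  Row 3: 44
  Row 4: 24
Sum = 49 + 20 + 44 + 24 = 137

ANSWER: 137


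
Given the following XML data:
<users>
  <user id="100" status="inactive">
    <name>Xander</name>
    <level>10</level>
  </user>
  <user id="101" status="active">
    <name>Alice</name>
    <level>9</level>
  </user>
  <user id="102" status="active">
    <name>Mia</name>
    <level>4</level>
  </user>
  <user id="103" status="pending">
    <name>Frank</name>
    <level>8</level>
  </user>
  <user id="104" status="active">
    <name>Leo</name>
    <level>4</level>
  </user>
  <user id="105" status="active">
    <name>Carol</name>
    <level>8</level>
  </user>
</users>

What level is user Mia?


Finding user: Mia
<level>4</level>

ANSWER: 4


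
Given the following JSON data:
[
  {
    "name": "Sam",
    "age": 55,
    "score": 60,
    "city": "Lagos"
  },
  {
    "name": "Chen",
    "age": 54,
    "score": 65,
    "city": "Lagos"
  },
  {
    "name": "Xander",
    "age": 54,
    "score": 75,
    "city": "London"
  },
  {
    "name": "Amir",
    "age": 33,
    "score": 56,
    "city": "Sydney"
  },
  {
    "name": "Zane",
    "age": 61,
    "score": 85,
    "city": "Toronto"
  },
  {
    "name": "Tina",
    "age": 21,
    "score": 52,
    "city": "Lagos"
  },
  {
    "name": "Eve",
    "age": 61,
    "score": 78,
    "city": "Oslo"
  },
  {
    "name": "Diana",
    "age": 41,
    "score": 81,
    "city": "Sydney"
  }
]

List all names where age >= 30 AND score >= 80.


Checking both conditions:
  Sam (age=55, score=60) -> no
  Chen (age=54, score=65) -> no
  Xander (age=54, score=75) -> no
  Amir (age=33, score=56) -> no
  Zane (age=61, score=85) -> YES
  Tina (age=21, score=52) -> no
  Eve (age=61, score=78) -> no
  Diana (age=41, score=81) -> YES


ANSWER: Zane, Diana


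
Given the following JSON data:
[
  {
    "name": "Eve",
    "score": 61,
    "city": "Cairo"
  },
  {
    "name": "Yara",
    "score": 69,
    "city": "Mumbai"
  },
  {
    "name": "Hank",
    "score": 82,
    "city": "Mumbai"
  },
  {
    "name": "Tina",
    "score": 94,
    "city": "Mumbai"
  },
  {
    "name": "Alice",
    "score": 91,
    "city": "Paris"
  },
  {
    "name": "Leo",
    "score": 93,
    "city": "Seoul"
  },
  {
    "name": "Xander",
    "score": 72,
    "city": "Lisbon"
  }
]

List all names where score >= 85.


Filtering records where score >= 85:
  Eve (score=61) -> no
  Yara (score=69) -> no
  Hank (score=82) -> no
  Tina (score=94) -> YES
  Alice (score=91) -> YES
  Leo (score=93) -> YES
  Xander (score=72) -> no


ANSWER: Tina, Alice, Leo


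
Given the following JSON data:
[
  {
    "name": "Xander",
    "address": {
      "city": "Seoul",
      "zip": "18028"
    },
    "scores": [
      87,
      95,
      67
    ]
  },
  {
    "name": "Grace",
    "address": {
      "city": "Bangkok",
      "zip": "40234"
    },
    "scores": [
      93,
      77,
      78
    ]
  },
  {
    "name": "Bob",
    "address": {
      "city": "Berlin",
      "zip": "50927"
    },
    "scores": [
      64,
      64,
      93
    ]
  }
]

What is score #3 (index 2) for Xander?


Path: records[0].scores[2]
Value: 67

ANSWER: 67


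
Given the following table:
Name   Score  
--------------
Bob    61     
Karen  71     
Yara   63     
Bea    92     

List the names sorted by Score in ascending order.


Sorting by Score (ascending):
  Bob: 61
  Yara: 63
  Karen: 71
  Bea: 92


ANSWER: Bob, Yara, Karen, Bea


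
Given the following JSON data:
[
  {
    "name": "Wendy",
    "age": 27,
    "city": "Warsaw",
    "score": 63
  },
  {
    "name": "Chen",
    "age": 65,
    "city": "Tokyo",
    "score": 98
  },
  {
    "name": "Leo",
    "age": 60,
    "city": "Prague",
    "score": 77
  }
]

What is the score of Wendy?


Looking up record where name = Wendy
Record index: 0
Field 'score' = 63

ANSWER: 63


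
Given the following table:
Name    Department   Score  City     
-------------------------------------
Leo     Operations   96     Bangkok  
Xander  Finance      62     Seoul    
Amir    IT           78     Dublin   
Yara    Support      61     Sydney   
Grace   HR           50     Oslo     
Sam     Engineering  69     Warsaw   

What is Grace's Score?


Row 5: Grace
Score = 50

ANSWER: 50


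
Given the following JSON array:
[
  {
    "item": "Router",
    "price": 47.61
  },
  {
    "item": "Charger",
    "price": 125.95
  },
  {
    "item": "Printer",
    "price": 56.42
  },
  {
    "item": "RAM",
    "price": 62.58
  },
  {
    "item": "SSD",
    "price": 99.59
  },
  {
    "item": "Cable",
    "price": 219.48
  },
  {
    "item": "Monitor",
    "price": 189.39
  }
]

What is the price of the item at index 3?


Array index 3 -> RAM
price = 62.58

ANSWER: 62.58


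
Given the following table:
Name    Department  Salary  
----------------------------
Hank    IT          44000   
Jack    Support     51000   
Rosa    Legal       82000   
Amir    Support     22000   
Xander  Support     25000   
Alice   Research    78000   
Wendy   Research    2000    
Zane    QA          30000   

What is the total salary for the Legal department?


Legal department members:
  Rosa: 82000
Total = 82000 = 82000

ANSWER: 82000


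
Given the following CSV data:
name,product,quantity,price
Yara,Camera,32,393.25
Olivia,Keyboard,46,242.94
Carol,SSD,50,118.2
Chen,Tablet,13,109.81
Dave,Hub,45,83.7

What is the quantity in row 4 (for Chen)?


Row 4: Chen
Column 'quantity' = 13

ANSWER: 13


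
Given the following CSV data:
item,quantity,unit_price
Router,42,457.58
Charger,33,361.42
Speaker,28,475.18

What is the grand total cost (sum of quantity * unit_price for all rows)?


Computing row totals:
  Router: 42 * 457.58 = 19218.36
  Charger: 33 * 361.42 = 11926.86
  Speaker: 28 * 475.18 = 13305.04
Grand total = 19218.36 + 11926.86 + 13305.04 = 44450.26

ANSWER: 44450.26


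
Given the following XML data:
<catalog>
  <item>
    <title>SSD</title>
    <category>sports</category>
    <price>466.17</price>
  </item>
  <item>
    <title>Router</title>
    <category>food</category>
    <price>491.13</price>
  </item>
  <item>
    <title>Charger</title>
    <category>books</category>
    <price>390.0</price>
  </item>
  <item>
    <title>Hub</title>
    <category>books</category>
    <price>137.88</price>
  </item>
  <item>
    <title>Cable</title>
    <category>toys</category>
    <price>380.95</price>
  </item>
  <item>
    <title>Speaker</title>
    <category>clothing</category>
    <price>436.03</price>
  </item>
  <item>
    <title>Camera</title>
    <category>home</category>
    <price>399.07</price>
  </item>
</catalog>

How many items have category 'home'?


Scanning <item> elements for <category>home</category>:
  Item 7: Camera -> MATCH
Count: 1

ANSWER: 1


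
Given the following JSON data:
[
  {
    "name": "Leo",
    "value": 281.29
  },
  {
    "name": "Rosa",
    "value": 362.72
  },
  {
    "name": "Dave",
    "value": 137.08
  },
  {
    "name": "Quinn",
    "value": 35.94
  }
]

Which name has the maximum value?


Comparing values:
  Leo: 281.29
  Rosa: 362.72
  Dave: 137.08
  Quinn: 35.94
Maximum: Rosa (362.72)

ANSWER: Rosa


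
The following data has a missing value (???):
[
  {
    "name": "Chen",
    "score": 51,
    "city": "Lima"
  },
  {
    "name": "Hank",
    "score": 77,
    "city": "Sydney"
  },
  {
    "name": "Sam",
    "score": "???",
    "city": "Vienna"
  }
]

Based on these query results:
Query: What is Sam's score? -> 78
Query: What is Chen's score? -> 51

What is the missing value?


The missing value is Sam's score
From query: Sam's score = 78

ANSWER: 78


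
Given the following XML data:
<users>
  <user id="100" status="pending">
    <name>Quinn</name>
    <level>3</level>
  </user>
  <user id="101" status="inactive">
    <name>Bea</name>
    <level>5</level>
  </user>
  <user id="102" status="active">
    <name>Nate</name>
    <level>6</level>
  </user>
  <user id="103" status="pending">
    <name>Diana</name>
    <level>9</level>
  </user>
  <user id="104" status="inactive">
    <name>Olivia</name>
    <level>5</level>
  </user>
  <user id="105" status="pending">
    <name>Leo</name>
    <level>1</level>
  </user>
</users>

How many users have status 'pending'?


Counting users with status='pending':
  Quinn (id=100) -> MATCH
  Diana (id=103) -> MATCH
  Leo (id=105) -> MATCH
Count: 3

ANSWER: 3


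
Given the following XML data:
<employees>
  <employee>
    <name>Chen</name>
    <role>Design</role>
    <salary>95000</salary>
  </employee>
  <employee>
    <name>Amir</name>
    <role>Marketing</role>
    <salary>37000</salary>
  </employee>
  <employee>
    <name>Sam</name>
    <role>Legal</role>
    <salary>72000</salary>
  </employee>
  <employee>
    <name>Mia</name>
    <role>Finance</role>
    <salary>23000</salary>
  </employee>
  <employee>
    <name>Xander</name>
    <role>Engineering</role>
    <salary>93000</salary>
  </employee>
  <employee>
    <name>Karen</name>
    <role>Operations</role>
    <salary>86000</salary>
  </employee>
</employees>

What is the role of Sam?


Searching for <employee> with <name>Sam</name>
Found at position 3
<role>Legal</role>

ANSWER: Legal


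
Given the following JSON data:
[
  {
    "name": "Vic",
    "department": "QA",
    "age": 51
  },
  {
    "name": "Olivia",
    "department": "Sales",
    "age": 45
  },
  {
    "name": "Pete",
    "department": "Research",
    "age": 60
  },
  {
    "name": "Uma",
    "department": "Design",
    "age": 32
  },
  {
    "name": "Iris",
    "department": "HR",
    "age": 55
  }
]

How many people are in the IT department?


Scanning records for department = IT
  No matches found
Count: 0

ANSWER: 0


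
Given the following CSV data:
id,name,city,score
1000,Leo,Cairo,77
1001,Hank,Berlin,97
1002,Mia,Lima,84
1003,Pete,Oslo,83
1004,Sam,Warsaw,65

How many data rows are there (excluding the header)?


Counting rows (excluding header):
Header: id,name,city,score
Data rows: 5

ANSWER: 5


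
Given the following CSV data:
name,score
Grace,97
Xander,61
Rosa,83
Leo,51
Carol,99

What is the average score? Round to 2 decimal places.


Scores: 97, 61, 83, 51, 99
Sum = 391
Count = 5
Average = 391 / 5 = 78.20

ANSWER: 78.20


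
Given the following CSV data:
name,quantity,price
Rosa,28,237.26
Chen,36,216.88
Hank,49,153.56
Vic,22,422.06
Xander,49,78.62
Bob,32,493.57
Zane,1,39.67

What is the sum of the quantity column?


Values in 'quantity' column:
  Row 1: 28
  Row 2: 36
  Row 3: 49
  Row 4: 22
  Row 5: 49
  Row 6: 32
  Row 7: 1
Sum = 28 + 36 + 49 + 22 + 49 + 32 + 1 = 217

ANSWER: 217


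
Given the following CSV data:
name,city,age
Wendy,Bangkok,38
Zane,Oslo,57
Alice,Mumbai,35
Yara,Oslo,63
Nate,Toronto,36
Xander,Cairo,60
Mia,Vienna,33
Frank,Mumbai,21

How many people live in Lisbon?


Scanning city column for 'Lisbon':
Total matches: 0

ANSWER: 0


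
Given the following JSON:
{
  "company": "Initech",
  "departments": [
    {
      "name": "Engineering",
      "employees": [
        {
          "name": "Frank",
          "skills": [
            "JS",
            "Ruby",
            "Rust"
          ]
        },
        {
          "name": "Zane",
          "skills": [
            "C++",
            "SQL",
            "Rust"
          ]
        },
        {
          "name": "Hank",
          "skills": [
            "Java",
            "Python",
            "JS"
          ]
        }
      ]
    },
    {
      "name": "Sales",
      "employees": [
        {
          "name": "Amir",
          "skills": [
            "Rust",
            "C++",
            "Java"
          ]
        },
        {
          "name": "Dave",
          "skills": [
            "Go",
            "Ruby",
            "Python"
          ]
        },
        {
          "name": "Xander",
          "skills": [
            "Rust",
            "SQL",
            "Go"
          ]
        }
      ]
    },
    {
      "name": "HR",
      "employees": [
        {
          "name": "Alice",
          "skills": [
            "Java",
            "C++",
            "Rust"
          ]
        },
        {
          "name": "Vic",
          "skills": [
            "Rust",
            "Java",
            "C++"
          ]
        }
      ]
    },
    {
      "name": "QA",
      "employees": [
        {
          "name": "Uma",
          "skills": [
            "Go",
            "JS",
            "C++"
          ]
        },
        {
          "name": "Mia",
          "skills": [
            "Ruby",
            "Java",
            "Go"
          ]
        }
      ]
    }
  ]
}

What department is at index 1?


Path: departments[1].name
Value: Sales

ANSWER: Sales


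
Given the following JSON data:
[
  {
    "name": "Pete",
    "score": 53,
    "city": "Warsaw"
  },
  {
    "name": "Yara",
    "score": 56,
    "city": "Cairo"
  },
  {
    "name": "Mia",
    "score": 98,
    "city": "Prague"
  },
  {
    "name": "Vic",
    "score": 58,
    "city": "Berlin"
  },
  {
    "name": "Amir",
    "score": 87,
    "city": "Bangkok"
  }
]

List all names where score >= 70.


Filtering records where score >= 70:
  Pete (score=53) -> no
  Yara (score=56) -> no
  Mia (score=98) -> YES
  Vic (score=58) -> no
  Amir (score=87) -> YES


ANSWER: Mia, Amir


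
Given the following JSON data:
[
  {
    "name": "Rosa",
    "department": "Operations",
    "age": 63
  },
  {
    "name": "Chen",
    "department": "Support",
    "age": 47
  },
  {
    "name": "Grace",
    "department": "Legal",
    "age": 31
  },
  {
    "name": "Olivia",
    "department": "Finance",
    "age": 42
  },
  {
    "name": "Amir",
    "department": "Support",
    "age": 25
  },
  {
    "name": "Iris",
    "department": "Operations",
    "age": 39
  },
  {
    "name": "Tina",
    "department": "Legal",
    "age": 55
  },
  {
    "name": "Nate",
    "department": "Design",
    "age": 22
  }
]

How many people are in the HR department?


Scanning records for department = HR
  No matches found
Count: 0

ANSWER: 0


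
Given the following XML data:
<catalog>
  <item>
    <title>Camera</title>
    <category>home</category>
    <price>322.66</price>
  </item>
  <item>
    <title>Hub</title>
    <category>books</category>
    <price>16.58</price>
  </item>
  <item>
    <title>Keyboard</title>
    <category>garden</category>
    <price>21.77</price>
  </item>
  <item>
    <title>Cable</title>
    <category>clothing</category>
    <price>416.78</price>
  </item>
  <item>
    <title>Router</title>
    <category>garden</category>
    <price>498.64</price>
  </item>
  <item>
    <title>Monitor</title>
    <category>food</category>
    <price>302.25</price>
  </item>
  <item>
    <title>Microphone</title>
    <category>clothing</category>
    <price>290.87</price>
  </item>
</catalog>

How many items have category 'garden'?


Scanning <item> elements for <category>garden</category>:
  Item 3: Keyboard -> MATCH
  Item 5: Router -> MATCH
Count: 2

ANSWER: 2


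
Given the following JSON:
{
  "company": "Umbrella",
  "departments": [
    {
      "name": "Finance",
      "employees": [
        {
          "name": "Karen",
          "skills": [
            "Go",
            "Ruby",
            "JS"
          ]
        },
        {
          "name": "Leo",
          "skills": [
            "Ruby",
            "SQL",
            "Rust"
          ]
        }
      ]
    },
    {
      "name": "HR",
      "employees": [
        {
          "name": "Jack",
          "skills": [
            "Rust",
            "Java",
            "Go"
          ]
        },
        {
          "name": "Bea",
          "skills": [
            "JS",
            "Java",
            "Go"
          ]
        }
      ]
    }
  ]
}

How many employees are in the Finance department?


Path: departments[0].employees
Count: 2

ANSWER: 2


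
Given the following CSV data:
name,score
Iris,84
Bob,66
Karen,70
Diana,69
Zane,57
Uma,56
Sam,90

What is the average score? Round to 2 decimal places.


Scores: 84, 66, 70, 69, 57, 56, 90
Sum = 492
Count = 7
Average = 492 / 7 = 70.29

ANSWER: 70.29


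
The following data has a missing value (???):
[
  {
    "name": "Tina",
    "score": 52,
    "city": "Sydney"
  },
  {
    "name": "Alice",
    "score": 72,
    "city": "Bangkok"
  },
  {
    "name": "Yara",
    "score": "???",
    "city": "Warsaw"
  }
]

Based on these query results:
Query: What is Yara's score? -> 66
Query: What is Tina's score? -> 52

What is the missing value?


The missing value is Yara's score
From query: Yara's score = 66

ANSWER: 66


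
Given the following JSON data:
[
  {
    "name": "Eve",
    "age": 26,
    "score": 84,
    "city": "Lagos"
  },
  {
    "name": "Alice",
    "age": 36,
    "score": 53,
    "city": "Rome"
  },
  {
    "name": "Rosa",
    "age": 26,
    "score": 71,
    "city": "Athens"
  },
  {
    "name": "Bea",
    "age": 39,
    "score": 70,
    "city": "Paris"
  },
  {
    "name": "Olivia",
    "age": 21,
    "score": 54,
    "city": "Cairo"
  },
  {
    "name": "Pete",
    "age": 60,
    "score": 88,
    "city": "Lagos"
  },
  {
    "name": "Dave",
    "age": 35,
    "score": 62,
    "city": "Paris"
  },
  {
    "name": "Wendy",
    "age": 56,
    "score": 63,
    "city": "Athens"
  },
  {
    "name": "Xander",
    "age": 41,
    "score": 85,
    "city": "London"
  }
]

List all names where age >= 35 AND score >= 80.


Checking both conditions:
  Eve (age=26, score=84) -> no
  Alice (age=36, score=53) -> no
  Rosa (age=26, score=71) -> no
  Bea (age=39, score=70) -> no
  Olivia (age=21, score=54) -> no
  Pete (age=60, score=88) -> YES
  Dave (age=35, score=62) -> no
  Wendy (age=56, score=63) -> no
  Xander (age=41, score=85) -> YES


ANSWER: Pete, Xander


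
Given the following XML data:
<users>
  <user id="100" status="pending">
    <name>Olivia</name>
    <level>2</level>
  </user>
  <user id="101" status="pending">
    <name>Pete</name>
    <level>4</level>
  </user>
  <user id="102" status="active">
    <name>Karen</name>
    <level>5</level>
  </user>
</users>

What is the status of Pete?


Finding user with name = Pete
user id="101" status="pending"

ANSWER: pending


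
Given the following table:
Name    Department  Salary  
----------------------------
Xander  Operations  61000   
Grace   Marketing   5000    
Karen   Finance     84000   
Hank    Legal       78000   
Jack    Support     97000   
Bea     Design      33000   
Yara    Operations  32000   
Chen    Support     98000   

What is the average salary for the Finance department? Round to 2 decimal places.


Finance department members:
  Karen: 84000
Sum = 84000
Count = 1
Average = 84000 / 1 = 84000.00

ANSWER: 84000.00


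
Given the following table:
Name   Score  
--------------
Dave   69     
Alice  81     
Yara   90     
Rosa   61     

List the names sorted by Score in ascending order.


Sorting by Score (ascending):
  Rosa: 61
  Dave: 69
  Alice: 81
  Yara: 90


ANSWER: Rosa, Dave, Alice, Yara


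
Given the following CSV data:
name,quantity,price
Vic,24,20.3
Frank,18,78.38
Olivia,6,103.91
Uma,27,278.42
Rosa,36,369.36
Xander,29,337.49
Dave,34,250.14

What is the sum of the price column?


Values in 'price' column:
  Row 1: 20.3
  Row 2: 78.38
  Row 3: 103.91
  Row 4: 278.42
  Row 5: 369.36
  Row 6: 337.49
  Row 7: 250.14
Sum = 20.3 + 78.38 + 103.91 + 278.42 + 369.36 + 337.49 + 250.14 = 1438.0

ANSWER: 1438.0


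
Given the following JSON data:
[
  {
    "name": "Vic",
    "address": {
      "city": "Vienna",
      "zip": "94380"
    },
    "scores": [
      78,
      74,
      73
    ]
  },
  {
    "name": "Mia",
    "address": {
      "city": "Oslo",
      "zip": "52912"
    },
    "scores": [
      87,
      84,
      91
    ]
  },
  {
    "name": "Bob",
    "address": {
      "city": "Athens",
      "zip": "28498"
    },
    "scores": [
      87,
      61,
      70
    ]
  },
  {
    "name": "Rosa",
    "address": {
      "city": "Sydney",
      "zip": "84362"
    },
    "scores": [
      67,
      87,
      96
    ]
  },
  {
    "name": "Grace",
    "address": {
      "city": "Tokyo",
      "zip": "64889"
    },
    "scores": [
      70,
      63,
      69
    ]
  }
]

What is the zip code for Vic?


Path: records[0].address.zip
Value: 94380

ANSWER: 94380


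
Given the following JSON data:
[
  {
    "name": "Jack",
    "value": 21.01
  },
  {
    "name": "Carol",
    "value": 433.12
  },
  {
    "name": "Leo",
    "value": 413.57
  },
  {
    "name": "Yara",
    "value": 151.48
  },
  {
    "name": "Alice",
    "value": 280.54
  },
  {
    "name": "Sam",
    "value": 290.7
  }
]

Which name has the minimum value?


Comparing values:
  Jack: 21.01
  Carol: 433.12
  Leo: 413.57
  Yara: 151.48
  Alice: 280.54
  Sam: 290.7
Minimum: Jack (21.01)

ANSWER: Jack


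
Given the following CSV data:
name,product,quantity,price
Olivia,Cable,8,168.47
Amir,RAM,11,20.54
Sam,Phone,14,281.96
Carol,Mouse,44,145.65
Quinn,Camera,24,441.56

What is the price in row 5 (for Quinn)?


Row 5: Quinn
Column 'price' = 441.56

ANSWER: 441.56


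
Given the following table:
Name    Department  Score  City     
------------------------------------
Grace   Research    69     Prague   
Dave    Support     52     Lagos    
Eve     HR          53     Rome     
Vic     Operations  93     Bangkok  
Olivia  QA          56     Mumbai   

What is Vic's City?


Row 4: Vic
City = Bangkok

ANSWER: Bangkok


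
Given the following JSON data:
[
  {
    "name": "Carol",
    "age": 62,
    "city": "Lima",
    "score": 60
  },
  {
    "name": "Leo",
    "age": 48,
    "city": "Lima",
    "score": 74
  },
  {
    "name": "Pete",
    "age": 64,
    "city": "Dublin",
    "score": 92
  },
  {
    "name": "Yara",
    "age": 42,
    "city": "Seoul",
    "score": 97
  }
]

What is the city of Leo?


Looking up record where name = Leo
Record index: 1
Field 'city' = Lima

ANSWER: Lima


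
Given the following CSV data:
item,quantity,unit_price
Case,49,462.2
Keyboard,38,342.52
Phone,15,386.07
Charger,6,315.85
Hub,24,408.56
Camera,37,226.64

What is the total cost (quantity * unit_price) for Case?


Row: Case
quantity = 49
unit_price = 462.2
total = 49 * 462.2 = 22647.8

ANSWER: 22647.8


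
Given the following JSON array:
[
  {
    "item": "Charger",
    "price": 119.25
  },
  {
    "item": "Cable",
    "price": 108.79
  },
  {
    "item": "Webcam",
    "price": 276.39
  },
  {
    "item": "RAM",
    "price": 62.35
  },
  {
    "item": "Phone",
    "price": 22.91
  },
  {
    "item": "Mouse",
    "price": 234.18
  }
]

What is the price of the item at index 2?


Array index 2 -> Webcam
price = 276.39

ANSWER: 276.39


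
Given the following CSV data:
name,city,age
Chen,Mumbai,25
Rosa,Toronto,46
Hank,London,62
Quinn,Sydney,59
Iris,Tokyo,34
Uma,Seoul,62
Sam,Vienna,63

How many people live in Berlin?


Scanning city column for 'Berlin':
Total matches: 0

ANSWER: 0


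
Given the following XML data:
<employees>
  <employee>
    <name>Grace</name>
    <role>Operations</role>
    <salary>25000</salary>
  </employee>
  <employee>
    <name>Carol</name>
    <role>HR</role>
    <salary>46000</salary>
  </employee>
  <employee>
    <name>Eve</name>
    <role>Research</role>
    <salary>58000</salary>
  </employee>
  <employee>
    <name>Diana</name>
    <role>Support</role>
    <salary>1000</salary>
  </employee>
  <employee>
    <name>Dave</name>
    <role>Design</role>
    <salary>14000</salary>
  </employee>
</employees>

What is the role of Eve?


Searching for <employee> with <name>Eve</name>
Found at position 3
<role>Research</role>

ANSWER: Research


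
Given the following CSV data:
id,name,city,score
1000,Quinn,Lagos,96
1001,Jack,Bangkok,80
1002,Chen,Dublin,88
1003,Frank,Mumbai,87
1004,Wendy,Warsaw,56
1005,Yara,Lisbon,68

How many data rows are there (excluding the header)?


Counting rows (excluding header):
Header: id,name,city,score
Data rows: 6

ANSWER: 6


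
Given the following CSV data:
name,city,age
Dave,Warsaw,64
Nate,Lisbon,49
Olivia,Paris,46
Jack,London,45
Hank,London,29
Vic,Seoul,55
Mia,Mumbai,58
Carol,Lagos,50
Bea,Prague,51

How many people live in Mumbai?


Scanning city column for 'Mumbai':
  Row 7: Mia -> MATCH
Total matches: 1

ANSWER: 1


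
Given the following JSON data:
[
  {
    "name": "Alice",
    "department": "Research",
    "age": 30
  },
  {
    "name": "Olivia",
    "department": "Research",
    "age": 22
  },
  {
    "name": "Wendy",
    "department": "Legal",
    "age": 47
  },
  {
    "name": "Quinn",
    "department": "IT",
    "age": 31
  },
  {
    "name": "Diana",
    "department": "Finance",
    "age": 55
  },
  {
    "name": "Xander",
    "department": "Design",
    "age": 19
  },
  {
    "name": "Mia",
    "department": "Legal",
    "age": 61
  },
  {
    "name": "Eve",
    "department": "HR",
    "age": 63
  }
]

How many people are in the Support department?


Scanning records for department = Support
  No matches found
Count: 0

ANSWER: 0


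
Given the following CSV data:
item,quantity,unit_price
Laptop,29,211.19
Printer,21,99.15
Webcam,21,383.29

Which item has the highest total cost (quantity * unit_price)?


Computing row totals:
  Laptop: 6124.51
  Printer: 2082.15
  Webcam: 8049.09
Maximum: Webcam (8049.09)

ANSWER: Webcam


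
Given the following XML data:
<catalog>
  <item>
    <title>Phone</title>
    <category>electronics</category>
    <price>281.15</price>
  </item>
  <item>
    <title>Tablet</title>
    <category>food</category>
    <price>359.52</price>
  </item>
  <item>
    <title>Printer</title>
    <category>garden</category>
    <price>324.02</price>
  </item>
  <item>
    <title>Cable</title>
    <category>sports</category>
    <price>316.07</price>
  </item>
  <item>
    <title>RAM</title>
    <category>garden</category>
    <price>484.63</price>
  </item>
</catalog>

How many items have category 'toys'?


Scanning <item> elements for <category>toys</category>:
Count: 0

ANSWER: 0


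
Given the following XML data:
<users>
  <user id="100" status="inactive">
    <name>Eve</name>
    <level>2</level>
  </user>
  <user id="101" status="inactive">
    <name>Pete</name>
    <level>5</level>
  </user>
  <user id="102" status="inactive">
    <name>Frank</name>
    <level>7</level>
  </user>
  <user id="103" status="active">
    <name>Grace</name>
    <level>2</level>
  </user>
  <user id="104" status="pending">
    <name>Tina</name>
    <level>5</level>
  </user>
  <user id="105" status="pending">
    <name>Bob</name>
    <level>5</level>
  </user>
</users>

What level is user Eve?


Finding user: Eve
<level>2</level>

ANSWER: 2


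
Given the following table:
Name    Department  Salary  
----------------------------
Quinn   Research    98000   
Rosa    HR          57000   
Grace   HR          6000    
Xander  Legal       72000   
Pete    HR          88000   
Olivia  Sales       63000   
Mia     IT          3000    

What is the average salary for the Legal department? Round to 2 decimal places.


Legal department members:
  Xander: 72000
Sum = 72000
Count = 1
Average = 72000 / 1 = 72000.00

ANSWER: 72000.00


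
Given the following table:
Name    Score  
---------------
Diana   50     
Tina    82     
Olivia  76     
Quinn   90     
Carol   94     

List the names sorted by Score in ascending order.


Sorting by Score (ascending):
  Diana: 50
  Olivia: 76
  Tina: 82
  Quinn: 90
  Carol: 94


ANSWER: Diana, Olivia, Tina, Quinn, Carol


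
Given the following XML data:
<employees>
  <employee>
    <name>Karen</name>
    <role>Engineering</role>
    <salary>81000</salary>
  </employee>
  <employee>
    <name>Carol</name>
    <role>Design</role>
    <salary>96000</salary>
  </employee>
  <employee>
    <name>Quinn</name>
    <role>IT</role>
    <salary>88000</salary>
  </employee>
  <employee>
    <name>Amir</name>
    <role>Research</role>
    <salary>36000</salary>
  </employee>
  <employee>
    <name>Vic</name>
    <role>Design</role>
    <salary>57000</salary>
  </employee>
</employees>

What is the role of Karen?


Searching for <employee> with <name>Karen</name>
Found at position 1
<role>Engineering</role>

ANSWER: Engineering


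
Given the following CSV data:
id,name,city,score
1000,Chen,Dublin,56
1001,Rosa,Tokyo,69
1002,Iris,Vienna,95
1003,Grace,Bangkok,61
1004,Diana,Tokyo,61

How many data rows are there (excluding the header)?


Counting rows (excluding header):
Header: id,name,city,score
Data rows: 5

ANSWER: 5


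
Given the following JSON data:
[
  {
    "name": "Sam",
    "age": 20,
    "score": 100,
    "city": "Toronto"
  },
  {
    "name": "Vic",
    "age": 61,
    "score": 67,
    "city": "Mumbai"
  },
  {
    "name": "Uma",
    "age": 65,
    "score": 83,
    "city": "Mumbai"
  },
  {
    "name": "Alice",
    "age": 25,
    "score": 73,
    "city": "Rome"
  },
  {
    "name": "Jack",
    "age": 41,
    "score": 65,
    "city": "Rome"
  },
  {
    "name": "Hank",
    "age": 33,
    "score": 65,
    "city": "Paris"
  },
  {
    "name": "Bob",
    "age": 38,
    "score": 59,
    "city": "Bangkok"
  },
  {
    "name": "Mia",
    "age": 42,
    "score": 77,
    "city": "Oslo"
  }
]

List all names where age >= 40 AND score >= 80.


Checking both conditions:
  Sam (age=20, score=100) -> no
  Vic (age=61, score=67) -> no
  Uma (age=65, score=83) -> YES
  Alice (age=25, score=73) -> no
  Jack (age=41, score=65) -> no
  Hank (age=33, score=65) -> no
  Bob (age=38, score=59) -> no
  Mia (age=42, score=77) -> no


ANSWER: Uma


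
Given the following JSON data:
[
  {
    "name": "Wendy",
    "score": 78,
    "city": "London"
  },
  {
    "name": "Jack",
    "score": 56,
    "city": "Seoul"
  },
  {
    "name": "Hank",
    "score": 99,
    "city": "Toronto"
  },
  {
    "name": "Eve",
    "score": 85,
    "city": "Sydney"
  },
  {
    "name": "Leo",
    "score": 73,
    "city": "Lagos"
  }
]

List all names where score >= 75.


Filtering records where score >= 75:
  Wendy (score=78) -> YES
  Jack (score=56) -> no
  Hank (score=99) -> YES
  Eve (score=85) -> YES
  Leo (score=73) -> no


ANSWER: Wendy, Hank, Eve


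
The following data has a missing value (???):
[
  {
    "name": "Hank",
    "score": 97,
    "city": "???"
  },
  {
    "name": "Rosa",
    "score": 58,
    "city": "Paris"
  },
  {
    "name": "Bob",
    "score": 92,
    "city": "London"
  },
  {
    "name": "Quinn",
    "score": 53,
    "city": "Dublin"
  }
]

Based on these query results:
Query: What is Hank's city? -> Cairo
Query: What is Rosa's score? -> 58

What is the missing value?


The missing value is Hank's city
From query: Hank's city = Cairo

ANSWER: Cairo


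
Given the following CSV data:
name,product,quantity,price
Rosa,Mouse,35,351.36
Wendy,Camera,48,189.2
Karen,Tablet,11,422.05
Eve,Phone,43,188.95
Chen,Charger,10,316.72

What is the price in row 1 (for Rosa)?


Row 1: Rosa
Column 'price' = 351.36

ANSWER: 351.36


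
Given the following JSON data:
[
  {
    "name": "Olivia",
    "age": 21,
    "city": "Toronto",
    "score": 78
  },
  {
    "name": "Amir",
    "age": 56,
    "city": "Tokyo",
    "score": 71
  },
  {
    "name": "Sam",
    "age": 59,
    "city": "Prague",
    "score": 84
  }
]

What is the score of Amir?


Looking up record where name = Amir
Record index: 1
Field 'score' = 71

ANSWER: 71


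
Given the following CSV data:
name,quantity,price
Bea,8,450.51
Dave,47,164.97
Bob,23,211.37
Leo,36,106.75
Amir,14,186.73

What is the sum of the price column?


Values in 'price' column:
  Row 1: 450.51
  Row 2: 164.97
  Row 3: 211.37
  Row 4: 106.75
  Row 5: 186.73
Sum = 450.51 + 164.97 + 211.37 + 106.75 + 186.73 = 1120.33

ANSWER: 1120.33


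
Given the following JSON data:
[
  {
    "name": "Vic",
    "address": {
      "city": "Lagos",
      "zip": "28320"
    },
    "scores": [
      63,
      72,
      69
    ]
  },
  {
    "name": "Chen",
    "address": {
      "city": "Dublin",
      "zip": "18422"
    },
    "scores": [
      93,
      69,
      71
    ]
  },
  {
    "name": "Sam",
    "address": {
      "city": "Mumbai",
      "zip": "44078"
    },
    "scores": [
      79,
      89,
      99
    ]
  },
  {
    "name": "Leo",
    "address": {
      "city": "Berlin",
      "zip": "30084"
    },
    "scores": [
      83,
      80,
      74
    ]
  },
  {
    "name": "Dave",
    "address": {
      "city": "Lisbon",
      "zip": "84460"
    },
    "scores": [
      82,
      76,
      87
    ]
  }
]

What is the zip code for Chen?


Path: records[1].address.zip
Value: 18422

ANSWER: 18422


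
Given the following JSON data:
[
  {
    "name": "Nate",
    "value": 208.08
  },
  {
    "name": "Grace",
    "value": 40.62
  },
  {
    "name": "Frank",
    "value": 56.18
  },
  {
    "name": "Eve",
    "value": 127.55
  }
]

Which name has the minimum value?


Comparing values:
  Nate: 208.08
  Grace: 40.62
  Frank: 56.18
  Eve: 127.55
Minimum: Grace (40.62)

ANSWER: Grace


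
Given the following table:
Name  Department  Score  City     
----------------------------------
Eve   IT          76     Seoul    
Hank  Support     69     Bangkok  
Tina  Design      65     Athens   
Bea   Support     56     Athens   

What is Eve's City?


Row 1: Eve
City = Seoul

ANSWER: Seoul


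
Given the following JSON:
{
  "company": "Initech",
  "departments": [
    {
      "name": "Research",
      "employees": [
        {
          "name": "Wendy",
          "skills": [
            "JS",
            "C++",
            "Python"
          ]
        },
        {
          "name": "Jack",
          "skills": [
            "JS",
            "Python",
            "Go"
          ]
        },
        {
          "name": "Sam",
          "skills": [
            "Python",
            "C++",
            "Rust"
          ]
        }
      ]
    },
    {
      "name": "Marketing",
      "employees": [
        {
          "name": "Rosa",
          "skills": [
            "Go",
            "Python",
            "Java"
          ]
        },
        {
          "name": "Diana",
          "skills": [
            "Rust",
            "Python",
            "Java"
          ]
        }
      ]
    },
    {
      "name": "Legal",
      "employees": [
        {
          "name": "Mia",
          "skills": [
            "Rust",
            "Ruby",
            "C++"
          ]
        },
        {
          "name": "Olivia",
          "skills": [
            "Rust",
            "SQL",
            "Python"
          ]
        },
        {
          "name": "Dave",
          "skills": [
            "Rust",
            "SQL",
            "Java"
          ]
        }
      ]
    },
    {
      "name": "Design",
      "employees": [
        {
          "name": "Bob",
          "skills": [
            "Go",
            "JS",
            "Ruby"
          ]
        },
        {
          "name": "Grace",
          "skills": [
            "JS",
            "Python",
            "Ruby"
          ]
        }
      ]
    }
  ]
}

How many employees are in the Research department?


Path: departments[0].employees
Count: 3

ANSWER: 3


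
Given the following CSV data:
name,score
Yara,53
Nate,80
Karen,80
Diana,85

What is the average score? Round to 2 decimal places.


Scores: 53, 80, 80, 85
Sum = 298
Count = 4
Average = 298 / 4 = 74.50

ANSWER: 74.50


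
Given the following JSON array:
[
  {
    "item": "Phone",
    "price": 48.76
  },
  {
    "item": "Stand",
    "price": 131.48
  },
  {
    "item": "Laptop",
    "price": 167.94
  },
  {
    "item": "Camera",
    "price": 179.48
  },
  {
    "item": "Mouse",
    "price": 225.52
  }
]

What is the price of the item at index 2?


Array index 2 -> Laptop
price = 167.94

ANSWER: 167.94


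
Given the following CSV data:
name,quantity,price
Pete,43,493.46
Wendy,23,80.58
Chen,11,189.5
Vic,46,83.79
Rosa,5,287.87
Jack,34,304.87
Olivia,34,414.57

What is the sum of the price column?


Values in 'price' column:
  Row 1: 493.46
  Row 2: 80.58
  Row 3: 189.5
  Row 4: 83.79
  Row 5: 287.87
  Row 6: 304.87
  Row 7: 414.57
Sum = 493.46 + 80.58 + 189.5 + 83.79 + 287.87 + 304.87 + 414.57 = 1854.64

ANSWER: 1854.64
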